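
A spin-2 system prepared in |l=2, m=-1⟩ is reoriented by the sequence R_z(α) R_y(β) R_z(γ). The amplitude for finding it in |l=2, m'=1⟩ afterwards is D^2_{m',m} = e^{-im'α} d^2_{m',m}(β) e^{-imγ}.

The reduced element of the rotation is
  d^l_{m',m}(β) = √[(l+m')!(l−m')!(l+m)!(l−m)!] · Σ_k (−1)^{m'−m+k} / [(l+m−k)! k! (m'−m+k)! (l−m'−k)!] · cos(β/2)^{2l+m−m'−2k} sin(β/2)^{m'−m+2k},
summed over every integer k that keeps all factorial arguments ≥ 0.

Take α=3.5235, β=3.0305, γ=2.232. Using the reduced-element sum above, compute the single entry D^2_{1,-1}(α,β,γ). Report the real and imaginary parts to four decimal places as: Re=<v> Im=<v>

Re=-0.2714 Im=0.9465

D^2_{1,-1}(3.5235,3.0305,2.2320) = e^{-i·1·3.5235}·d^2_{1,-1}(3.0305)·e^{-i·-1·2.2320}. Compute d first:
Half-angle: c=0.055518, s=0.998458. N=√(6·1·1·6)=6.000000
The bounds max(0,m−m')=0 and min(l+m,l−m')=1 give 2 terms
  k=0: (−1)^2·6.0000/(2)·0.0555^2·0.9985^2 = +0.009218
  k=1: (−1)^3·6.0000/(6)·0.0555^0·0.9985^4 = -0.993845
d^2_{1,-1}(3.0305) = +0.009218 -0.993845 = -0.984627
Attach z-rotation phases: D = e^{-i(1)(3.5235)}·(-0.984627)·e^{-i(-1)(2.2320)} = -0.271441+0.946472i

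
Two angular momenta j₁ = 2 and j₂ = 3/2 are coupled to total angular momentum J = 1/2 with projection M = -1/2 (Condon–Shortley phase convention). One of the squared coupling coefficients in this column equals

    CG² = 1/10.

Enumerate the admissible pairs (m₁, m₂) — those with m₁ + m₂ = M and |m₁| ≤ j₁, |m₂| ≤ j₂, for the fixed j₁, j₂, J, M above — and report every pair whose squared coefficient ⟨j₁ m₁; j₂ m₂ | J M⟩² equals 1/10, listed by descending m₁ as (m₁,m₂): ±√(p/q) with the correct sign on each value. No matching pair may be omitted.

Admissible pairs with m₁+m₂ = M = -1/2: (-2,3/2), (-1,1/2), (0,-1/2), (1,-3/2)
  (m₁,m₂)=(1,-3/2): CG² = 1/10, CG = +√(1/10)   ← matches the target
  (m₁,m₂)=(0,-1/2): CG² = 1/5, CG = −√(1/5)
  (m₁,m₂)=(-1,1/2): CG² = 3/10, CG = +√(3/10)
  (m₁,m₂)=(-2,3/2): CG² = 2/5, CG = −√(2/5)
Pairs with CG² = 1/10: (1,-3/2): +√(1/10)

(1,-3/2): +√(1/10)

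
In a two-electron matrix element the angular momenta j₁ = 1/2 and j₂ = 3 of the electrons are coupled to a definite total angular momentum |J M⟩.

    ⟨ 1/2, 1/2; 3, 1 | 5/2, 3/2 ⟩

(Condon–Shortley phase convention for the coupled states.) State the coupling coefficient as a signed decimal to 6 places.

+√(2/7) = +0.534522

triangle: 1!×0!×5!/7! = 120/5040
(j±m)!: 1!×0!×4!×2!×4!×1! = 1152
prefactor² = (2J+1)×Δ×N² = 1152/7
  k=0: +1/(0!×1!×0!×4!×0!×1!) = 1/24
Σ = 1/24  ⇒  CG² = 1152/7×(1/24)² = 2/7
CG = +√(2/7) = +0.534522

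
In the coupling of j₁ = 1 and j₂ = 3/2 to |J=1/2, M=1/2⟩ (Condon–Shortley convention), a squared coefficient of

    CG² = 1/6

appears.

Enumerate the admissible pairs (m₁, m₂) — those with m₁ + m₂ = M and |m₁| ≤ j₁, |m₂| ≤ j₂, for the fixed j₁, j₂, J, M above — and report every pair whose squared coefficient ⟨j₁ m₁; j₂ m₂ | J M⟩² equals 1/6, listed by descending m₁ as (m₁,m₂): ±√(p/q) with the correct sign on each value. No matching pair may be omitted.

Admissible pairs with m₁+m₂ = M = 1/2: (-1,3/2), (0,1/2), (1,-1/2)
  (m₁,m₂)=(1,-1/2): CG² = 1/6, CG = +√(1/6)   ← matches the target
  (m₁,m₂)=(0,1/2): CG² = 1/3, CG = −√(1/3)
  (m₁,m₂)=(-1,3/2): CG² = 1/2, CG = +√(1/2)
Pairs with CG² = 1/6: (1,-1/2): +√(1/6)

(1,-1/2): +√(1/6)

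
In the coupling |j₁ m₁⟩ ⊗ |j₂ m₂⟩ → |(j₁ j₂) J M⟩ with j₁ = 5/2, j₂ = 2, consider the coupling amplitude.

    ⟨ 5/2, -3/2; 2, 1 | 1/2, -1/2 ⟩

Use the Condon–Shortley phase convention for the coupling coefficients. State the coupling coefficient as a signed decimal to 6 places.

triangle: 4!·1!·0!/6! = 24/720
(j±m)!: 1!·4!·3!·1!·0!·1! = 144
prefactor² = (2J+1)·Δ·N² = 48/5
  k=3: −1/(3!·1!·1!·0!·0!·0!) = -1/6
Σ = -1/6  ⇒  CG² = 48/5·(-1/6)² = 4/15
CG = −√(4/15) = -0.516398

−√(4/15) ≈ -0.516398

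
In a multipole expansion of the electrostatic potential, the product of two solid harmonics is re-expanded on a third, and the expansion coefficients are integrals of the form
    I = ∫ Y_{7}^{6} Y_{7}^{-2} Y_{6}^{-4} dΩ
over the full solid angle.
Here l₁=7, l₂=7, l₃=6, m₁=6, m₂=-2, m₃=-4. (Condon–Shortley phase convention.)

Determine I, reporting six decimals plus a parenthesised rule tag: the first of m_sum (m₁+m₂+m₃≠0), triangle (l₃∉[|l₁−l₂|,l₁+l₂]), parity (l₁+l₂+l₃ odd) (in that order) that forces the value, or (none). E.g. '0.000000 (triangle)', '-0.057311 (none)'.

Rules hold: Σm=0, L=20 even, 0≤6≤14.
N = 15·15·13 = 2925
Δ = 8!·6!·6!/21! = 1/2444321880
Racah Σ t=1..7: t=1:−1/2612736000 t=2:+1/20736000 t=3:−1/1658880 t=4:+1/746496 t=5:−1/1658880 t=6:+1/20736000 t=7:−1/2612736000 = 1/4354560
⇒ 3j(7 7 6; 0 0 0)² = 1000/138567, sgn +1
Racah Σ t=0..1: t=0:+1/580608000 t=1:−1/174182400 = -1/248832000
⇒ 3j(7 7 6; 6 -2 -4)² = 21/1615, sgn -1
4πI² = N·(3j₀)²·(3jₘ)² = 315000/1147619
I = -1·√(0.274481/4π) = -0.14779219
No selection rule forces the value: the integral is nonzero (none).

-0.147792 (none)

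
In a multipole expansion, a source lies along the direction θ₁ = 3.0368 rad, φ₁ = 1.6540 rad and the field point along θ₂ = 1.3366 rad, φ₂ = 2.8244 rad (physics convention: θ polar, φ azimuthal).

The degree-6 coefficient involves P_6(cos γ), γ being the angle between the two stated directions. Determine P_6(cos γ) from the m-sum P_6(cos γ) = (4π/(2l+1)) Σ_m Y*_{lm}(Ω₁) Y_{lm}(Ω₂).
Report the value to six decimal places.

-0.098337

Expand P_6 via completeness: Σ_{m} conj(Y_{6,m}) at Ω₁ times Y_{6,m} at Ω₂ —
  m=-6: Y*=-0.00000 - 0.00000j  Y=-0.13350 + 0.38677j  product 0.00000 - 0.00000j
  m=-5: Y*=0.00001 - 0.00002j  Y=0.00513 - 0.33811j  product -0.00001 - 0.00000j
  m=-4: Y*=0.00040 + 0.00014j  Y=-0.03873 - 0.12430j  product 0.00000 - 0.00005j
  m=-3: Y*=-0.00144 + 0.00566j  Y=0.19440 + 0.27275j  product -0.00182 + 0.00071j
  m=-2: Y*=-0.05440 - 0.00914j  Y=0.03136 + 0.02308j  product -0.00150 - 0.00154j
  m=-1: Y*=0.02710 - 0.32501j  Y=-0.30749 - 0.10094j  product -0.04114 + 0.09720j
  m=+0: Y*=0.90311 + 0.00000j  Y=-0.01417 + 0.00000j  product -0.01280 + 0.00000j
  m=+1: Y*=-0.02710 - 0.32501j  Y=0.30749 - 0.10094j  product -0.04114 - 0.09720j
  m=+2: Y*=-0.05440 + 0.00914j  Y=0.03136 - 0.02308j  product -0.00150 + 0.00154j
  m=+3: Y*=0.00144 + 0.00566j  Y=-0.19440 + 0.27275j  product -0.00182 - 0.00071j
  m=+4: Y*=0.00040 - 0.00014j  Y=-0.03873 + 0.12430j  product 0.00000 + 0.00005j
  m=+5: Y*=-0.00001 - 0.00002j  Y=-0.00513 - 0.33811j  product -0.00001 + 0.00000j
  m=+6: Y*=-0.00000 + 0.00000j  Y=-0.13350 - 0.38677j  product 0.00000 + 0.00000j
Accumulated sum -0.10173 - 0.00000j; after 4π/(2l+1) scaling, -0.09834 - 0.00000j ⇒ P_6 = -0.098337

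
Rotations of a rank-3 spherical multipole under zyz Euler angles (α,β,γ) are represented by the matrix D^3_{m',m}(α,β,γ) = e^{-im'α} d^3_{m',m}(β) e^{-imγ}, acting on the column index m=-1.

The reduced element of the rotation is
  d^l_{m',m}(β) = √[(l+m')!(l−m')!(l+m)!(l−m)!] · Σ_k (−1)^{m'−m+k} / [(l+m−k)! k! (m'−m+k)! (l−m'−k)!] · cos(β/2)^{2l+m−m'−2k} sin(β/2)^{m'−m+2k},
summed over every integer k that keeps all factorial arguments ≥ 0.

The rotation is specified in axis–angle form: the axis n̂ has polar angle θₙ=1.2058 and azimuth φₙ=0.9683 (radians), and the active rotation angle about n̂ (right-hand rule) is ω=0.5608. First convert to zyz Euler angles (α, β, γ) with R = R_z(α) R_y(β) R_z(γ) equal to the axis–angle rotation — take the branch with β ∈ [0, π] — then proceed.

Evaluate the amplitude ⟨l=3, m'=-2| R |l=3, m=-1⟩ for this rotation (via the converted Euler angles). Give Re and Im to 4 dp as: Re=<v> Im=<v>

Axis–angle → zyz. n̂ = (sinθₙcosφₙ, sinθₙsinφₙ, cosθₙ) = (+0.529370, +0.769648, +0.356946), ω = 0.5608.
R = I cosω + sinω [n̂]ₓ + (1−cosω) n̂n̂ᵀ gives
  R = [+0.889753, -0.127441, +0.438290; +0.252252, +0.937561, -0.239473; -0.380405, +0.323632, +0.866345]
β = atan2(√(R₁₃²+R₂₃²), R₃₃) = 0.522959; α = atan2(R₂₃, R₁₃) mod 2π = 5.783125; γ = atan2(R₃₂, −R₃₁) mod 2π = 0.704932
D^3_{-2,-1}(5.7831,0.5230,0.7049) = e^{-i·-2·5.7831}·d^3_{-2,-1}(0.5230)·e^{-i·-1·0.7049}. Compute d first:
Half-angle: c=0.966009, s=0.258510. N=√(1·120·2·24)=75.894664
k∈{1,2} keeps every argument non-negative
  k=1: (−1)^0·75.8947/(24)·0.9660^5·0.2585^1 = +0.687673
  k=2: (−1)^1·75.8947/(12)·0.9660^3·0.2585^3 = -0.098493
d^3_{-2,-1}(0.5230) = +0.687673 -0.098493 = +0.589180
D = (+0.540201-0.841536i)·(+0.589180)·(+0.761655+0.647982i) = +0.563697-0.171404i

Re=0.5637 Im=-0.1714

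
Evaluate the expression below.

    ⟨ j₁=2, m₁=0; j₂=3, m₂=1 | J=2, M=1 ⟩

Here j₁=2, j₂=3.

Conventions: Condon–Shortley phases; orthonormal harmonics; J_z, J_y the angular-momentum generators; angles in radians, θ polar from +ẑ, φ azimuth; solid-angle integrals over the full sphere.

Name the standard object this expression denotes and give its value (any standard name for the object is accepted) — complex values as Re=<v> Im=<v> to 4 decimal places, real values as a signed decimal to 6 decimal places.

This is a Clebsch–Gordan (vector-coupling) coefficient.
triangle: 3!×1!×3!/8! = 36/40320
(j±m)!: 2!×2!×4!×2!×3!×1! = 1152
prefactor² = (2J+1)×Δ×N² = 36/7
  k=1: −1/(1!×2!×1!×3!×0!×0!) = -1/12
  k=2: +1/(2!×1!×0!×2!×1!×1!) = 1/4
Σ = 1/6  ⇒  CG² = 36/7×(1/6)² = 1/7
CG = +√(1/7) = +0.377964

Clebsch–Gordan coefficient, +√(1/7) ≈ +0.377964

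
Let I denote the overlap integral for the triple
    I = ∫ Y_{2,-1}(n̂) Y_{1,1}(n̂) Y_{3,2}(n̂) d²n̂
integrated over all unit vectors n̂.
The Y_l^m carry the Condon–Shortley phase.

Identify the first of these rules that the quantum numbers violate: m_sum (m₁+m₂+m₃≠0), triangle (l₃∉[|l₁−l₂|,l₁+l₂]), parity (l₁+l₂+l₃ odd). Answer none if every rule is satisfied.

m₁+m₂+m₃ = -1 + 1 + 2 = 2  ✗
triangle: |2−1|=1 ≤ l₃=3 ≤ 2+1=3
parity: l₁+l₂+l₃ = 6 is even

m_sum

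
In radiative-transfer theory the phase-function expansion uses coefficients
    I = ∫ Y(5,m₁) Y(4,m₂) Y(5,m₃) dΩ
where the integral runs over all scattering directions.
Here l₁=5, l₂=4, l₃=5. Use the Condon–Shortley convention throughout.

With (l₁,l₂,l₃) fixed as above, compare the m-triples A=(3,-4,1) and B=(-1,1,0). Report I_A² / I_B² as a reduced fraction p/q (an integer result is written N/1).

Shared (l₁,l₂,l₃)=(5,4,5): N and (l;000)² cancel in I_A²/I_B².
A: Δ = 4!·6!·4!/15! = 1/3153150; Racah Σ t=0..0: t=0:+1/27648 = 1/27648; ⇒ 3j(5 4 5; 3 -4 1)² = 10/429, sgn +1
B: Δ = 4!·6!·4!/15! = 1/3153150; Racah Σ t=1..4: t=1:−1/17280 t=2:+1/1152 t=3:−1/864 t=4:+1/6912 = -7/34560; ⇒ 3j(5 4 5; -1 1 0)² = 1/429, sgn +1
I_A²/I_B² = (10/429)/(1/429) = 10/1

10/1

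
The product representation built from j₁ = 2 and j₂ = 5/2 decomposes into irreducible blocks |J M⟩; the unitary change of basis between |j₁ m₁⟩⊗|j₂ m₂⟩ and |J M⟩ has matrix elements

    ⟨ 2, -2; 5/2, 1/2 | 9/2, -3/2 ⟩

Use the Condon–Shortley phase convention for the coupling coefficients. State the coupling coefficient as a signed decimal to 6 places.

+0.345033

triangle: 0!·4!·5!/10! = 2880/3628800
(j±m)!: 0!·4!·3!·2!·3!·6! = 1244160
prefactor² = (2J+1)·Δ·N² = 69120/7
  k=0: +1/(0!·0!·4!·3!·0!·2!) = 1/288
Σ = 1/288  ⇒  CG² = 69120/7·(1/288)² = 5/42
CG = +√(5/42) = +0.345033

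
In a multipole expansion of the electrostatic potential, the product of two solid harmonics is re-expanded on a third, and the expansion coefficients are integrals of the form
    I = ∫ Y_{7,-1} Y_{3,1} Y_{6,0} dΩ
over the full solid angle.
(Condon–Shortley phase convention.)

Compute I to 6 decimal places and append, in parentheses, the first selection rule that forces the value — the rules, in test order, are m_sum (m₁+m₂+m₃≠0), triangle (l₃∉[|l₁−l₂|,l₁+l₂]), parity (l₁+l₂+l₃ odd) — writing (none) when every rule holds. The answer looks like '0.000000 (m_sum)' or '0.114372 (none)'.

-0.072239 (none)

Checks pass: Σm=0; 16 even; l₃=6∈[4,10].
(2·7+1)(2·3+1)(2·6+1) = 1365
Δ: 4! 10! 2! / 17! → 1/2042040
sum: t=1:−1/207360 t=2:+1/57600 t=3:−1/207360 = 1/129600
3j²(7 3 6; 0 0 0) = Δ·Π!·Σ² = 168/12155  (sign +1)
sum: t=2:+1/138240 t=3:−1/86400 t=4:+1/829440 = -13/4147200
3j²(7 3 6; -1 1 0) = Δ·Π!·Σ² = 13/3740  (sign -1)
combine: 4πI² = 1365·168/12155·13/3740 = 11466/174845
take √, sign -1: I = -0.07223945
No selection rule forces the value: the integral is nonzero (none).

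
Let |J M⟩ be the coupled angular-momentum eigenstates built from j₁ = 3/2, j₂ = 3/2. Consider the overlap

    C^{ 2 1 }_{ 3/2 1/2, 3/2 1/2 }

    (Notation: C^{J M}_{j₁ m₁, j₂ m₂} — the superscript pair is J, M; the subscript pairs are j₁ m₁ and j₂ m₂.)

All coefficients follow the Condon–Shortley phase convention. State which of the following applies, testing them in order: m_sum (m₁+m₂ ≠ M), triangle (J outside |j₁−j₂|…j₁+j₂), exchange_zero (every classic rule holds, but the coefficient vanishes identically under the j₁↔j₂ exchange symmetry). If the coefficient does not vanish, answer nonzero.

exchange_zero

m-sum: m₁+m₂ = 1/2+1/2 = 1, M = 1  ✓
triangle: |j₁−j₂| = 0 ≤ J = 2 ≤ j₁+j₂ = 3  ✓
exchange: j₁=j₂ and m₁=m₂, and (−1)^(j₁+j₂−J) = (−1)^1 = −1 forces ⟨j₁m₁;j₂m₂|JM⟩ = −⟨j₂m₂;j₁m₁|JM⟩ = −⟨j₁m₁;j₂m₂|JM⟩ ⇒ the coefficient vanishes identically
Racah sum check: Σ_k collapses to 0 ⇒ CG = 0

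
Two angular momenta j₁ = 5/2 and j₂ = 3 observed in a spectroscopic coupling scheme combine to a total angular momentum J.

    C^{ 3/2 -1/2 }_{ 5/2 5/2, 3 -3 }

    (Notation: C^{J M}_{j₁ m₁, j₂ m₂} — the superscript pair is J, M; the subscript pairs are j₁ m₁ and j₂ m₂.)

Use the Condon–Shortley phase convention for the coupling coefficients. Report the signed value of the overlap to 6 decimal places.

√[4·4!1!2!/8! · 5!0!0!6!1!2!] = √(5760/7)
  +(−1)^0/∏(0,4,0,0,1,2)! = 1/48  (running 1/48)
⟨..|..⟩ = √(5760/7)·(1/48) = +0.597614

+√(5/14) = +0.597614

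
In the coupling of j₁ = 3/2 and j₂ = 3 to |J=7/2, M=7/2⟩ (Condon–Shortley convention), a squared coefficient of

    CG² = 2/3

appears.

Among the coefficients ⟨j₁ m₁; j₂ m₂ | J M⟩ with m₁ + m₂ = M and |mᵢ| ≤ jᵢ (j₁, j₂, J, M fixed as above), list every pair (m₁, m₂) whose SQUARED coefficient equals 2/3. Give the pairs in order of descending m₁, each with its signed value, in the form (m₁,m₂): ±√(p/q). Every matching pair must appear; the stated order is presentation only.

(1/2,3): −√(2/3)

Admissible pairs with m₁+m₂ = M = 7/2: (1/2,3), (3/2,2)
  (m₁,m₂)=(3/2,2): CG² = 1/3, CG = +√(1/3)
  (m₁,m₂)=(1/2,3): CG² = 2/3, CG = −√(2/3)   ← matches the target
Pairs with CG² = 2/3: (1/2,3): −√(2/3)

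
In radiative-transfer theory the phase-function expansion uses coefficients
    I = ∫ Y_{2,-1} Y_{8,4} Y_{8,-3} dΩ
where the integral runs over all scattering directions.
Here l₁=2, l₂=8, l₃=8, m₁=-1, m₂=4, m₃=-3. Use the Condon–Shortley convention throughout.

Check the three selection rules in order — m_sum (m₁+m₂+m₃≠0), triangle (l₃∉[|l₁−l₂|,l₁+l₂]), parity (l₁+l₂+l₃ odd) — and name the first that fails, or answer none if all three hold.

Σmᵢ = 0  ✓
l₃∈[|l₁−l₂|,l₁+l₂]=[6,10], have l₃=8  ✓
Σlᵢ = 18 ⇒ even  ✓

none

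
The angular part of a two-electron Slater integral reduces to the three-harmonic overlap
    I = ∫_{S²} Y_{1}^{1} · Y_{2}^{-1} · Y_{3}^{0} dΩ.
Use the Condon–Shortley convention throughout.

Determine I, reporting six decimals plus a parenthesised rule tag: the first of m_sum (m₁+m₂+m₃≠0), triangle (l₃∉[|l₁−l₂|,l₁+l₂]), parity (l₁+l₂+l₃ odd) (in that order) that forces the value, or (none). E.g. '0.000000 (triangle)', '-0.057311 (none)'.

Rules hold: Σm=0, L=6 even, 1≤3≤3.
N = 3·5·7 = 105
Δ = 0!·2!·4!/7! = 1/105
Racah Σ t=0..0: t=0:+1/4 = 1/4
⇒ 3j(1 2 3; 0 0 0)² = 3/35, sgn -1
Racah Σ t=0..0: t=0:+1/12 = 1/12
⇒ 3j(1 2 3; 1 -1 0)² = 1/35, sgn -1
4πI² = N·(3j₀)²·(3jₘ)² = 9/35
I = +1·√(0.257143/4π) = 0.14304817
No selection rule forces the value: the integral is nonzero (none).

0.143048 (none)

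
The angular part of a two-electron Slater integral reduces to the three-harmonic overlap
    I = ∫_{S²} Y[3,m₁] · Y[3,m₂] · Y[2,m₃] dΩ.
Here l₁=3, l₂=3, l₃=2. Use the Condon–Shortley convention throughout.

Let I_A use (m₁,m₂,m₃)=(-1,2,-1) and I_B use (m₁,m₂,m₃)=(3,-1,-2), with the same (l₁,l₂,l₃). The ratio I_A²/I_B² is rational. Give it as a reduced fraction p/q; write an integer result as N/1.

3/2

l's match ⇒ only the (l;m) 3-j factors differ between A and B.
A: triangle coeff Δ(3,3,2) = 1/3780; Σ_t [3,4]: t=3:−1/12 t=4:+1/48 = -1/16; (3j)²=1/28 [(3 3 2; -1 2 -1)], sign=+1
B: triangle coeff Δ(3,3,2) = 1/3780; Σ_t [0,0]: t=0:+1/96 = 1/96; (3j)²=1/42 [(3 3 2; 3 -1 -2)], sign=+1
I_A²/I_B² = (1/28)/(1/42) = 3/2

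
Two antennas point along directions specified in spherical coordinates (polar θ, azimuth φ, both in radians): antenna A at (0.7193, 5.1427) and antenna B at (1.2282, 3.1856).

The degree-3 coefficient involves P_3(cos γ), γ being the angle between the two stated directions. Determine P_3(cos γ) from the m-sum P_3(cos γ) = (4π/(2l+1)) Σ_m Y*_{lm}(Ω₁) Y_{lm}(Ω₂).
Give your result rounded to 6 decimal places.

Expand P_3 via completeness: Σ_{m} conj(Y_{3,m}) at Ω₁ times Y_{3,m} at Ω₂ —
  m=-3: (-0.11469 + 0.03296j) × (-0.34560 + 0.04589j) = 0.03812 - 0.01665j  (running Σ = 0.03812 - 0.01665j)
  m=-2: (-0.21758 - 0.25305j) × (0.30340 - 0.02677j) = -0.07279 - 0.07095j  (running Σ = -0.03467 - 0.08760j)
  m=-1: (0.16251 - 0.35405j) × (0.13251 - 0.00584j) = 0.01947 - 0.04786j  (running Σ = -0.01520 - 0.13547j)
  m=0: (-0.04786 + 0.00000j) × (-0.30535 + 0.00000j) = 0.01461 + 0.00000j  (running Σ = -0.00059 - 0.13547j)
  m=1: (-0.16251 - 0.35405j) × (-0.13251 - 0.00584j) = 0.01947 + 0.04786j  (running Σ = 0.01888 - 0.08760j)
  m=2: (-0.21758 + 0.25305j) × (0.30340 + 0.02677j) = -0.07279 + 0.07095j  (running Σ = -0.05391 - 0.01665j)
  m=3: (0.11469 + 0.03296j) × (0.34560 + 0.04589j) = 0.03812 + 0.01665j  (running Σ = -0.01578 - 0.00000j)
Accumulated sum -0.01578 - 0.00000j; after 4π/(2l+1) scaling, -0.02834 - 0.00000j ⇒ P_3 = -0.028336

-0.028336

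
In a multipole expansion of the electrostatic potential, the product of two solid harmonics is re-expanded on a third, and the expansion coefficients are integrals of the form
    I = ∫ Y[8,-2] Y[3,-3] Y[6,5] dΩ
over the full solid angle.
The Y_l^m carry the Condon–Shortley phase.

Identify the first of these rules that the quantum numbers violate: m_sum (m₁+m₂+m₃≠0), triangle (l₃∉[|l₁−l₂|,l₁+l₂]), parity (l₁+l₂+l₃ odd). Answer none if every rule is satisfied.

Σmᵢ = 0  ✓
l₃∈[|l₁−l₂|,l₁+l₂]=[5,11], have l₃=6  ✓
Σlᵢ = 17 ⇒ odd  ✗

parity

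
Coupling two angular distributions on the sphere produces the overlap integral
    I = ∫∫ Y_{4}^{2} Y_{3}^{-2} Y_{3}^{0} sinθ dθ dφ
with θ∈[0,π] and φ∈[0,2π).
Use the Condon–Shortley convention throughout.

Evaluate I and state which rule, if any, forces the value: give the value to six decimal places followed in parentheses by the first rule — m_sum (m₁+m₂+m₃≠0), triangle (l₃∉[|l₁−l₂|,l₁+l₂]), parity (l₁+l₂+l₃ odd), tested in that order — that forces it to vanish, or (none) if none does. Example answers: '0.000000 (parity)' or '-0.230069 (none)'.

-0.044418 (none)

m-sum 0 ✓  L=10 even ✓  1≤3≤7 ✓
Π(2lᵢ+1) = 9×7×7 = 441
triangle coeff Δ(4,3,3) = 1/34650
Σ_t [1,3]: t=1:−1/72 t=2:+1/16 t=3:−1/72 = 5/144
(3j)²=2/77 [(4 3 3; 0 0 0)], sign=-1
Σ_t [0,1]: t=0:+1/96 t=1:−1/72 = -1/288
(3j)²=1/462 [(4 3 3; 2 -2 0)], sign=+1
⇒ 4πI² = 3/121
I = (-1)√(3/121/(4π)) = -0.04441841
No selection rule forces the value: the integral is nonzero (none).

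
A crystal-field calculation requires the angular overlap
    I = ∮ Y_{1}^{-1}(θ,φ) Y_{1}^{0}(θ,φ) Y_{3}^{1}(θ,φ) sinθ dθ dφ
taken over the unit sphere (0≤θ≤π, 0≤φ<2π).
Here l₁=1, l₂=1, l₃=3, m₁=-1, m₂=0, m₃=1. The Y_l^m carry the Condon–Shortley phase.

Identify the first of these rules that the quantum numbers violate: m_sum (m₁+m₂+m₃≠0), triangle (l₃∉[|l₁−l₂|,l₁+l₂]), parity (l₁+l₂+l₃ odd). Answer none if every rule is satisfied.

triangle

m₁+m₂+m₃ = -1 + 0 + 1 = 0  ✓
triangle: need |l₁−l₂| ≤ l₃ ≤ l₁+l₂ = [0,2]; l₃=3 is outside  ✗
parity: l₁+l₂+l₃ = 5 is odd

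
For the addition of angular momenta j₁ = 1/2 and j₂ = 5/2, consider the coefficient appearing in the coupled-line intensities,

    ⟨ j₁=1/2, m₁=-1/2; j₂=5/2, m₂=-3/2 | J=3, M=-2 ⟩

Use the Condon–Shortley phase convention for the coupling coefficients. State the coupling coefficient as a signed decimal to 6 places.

+√(5/6) ≈ +0.912871

j₁+j₂−J=0  J+j₁−j₂=1  J−j₁+j₂=5  j₁+j₂+J+1=7
(j₁±m₁, j₂±m₂, J±M) = (0,1,1,4,1,5)
P² = 480
sum k=0..0:
  [0] +1/24 = 1/24
S = 1/24
C² = P²·S² = 5/6 ; C = +0.912871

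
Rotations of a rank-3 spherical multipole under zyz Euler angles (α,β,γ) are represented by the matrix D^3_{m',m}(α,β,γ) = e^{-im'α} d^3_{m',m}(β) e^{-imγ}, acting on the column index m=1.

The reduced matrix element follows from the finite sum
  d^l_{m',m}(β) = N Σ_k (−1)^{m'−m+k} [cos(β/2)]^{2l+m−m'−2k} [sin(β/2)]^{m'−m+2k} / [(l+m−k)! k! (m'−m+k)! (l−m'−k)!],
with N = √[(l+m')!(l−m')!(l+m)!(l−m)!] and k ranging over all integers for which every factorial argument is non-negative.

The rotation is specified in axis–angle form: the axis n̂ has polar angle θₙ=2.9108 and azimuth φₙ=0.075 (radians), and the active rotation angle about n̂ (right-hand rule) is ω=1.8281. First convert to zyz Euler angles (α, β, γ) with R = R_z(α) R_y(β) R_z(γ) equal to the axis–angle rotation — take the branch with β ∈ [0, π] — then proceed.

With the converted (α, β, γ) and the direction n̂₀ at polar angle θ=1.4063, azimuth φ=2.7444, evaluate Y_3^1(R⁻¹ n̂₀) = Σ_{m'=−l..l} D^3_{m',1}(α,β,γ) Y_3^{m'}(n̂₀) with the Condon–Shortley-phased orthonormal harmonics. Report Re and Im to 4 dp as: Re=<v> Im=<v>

Re=-0.0417 Im=-0.1652

Axis–angle → zyz. n̂ = (sinθₙcosφₙ, sinθₙsinφₙ, cosθₙ) = (+0.228106, +0.017140, -0.973485), ω = 1.8281.
R = I cosω + sinω [n̂]ₓ + (1−cosω) n̂n̂ᵀ gives
  R = [-0.189201, +0.946343, -0.261990; -0.936533, -0.254105, -0.241529; -0.295142, +0.199665, +0.934358]
β = atan2(√(R₁₃²+R₂₃²), R₃₃) = 0.364343; α = atan2(R₂₃, R₁₃) mod 2π = 3.886376; γ = atan2(R₃₂, −R₃₁) mod 2π = 0.594783
Need the full column D^3_{m',1} for m'=−3..3 at α=3.8864, β=0.3643, γ=0.5948.
cos(β/2)=0.983453, sin(β/2)=0.181165
d^3_{-3,1}: single k=4 term ⇒ +0.004035;  D = +0.000277-0.004026i
d^3_{-2,1}: k∈[3..4] ⇒ +0.035770 -0.000607 = +0.035163;  D = +0.022001+0.027430i
d^3_{-1,1}: k∈[2..4] ⇒ +0.184211 -0.008335 +0.000035 = +0.175912;  D = -0.173936-0.026288i
d^3_{0,1}: k∈[1..3] ⇒ +0.577342 -0.058776 +0.000665 = +0.519231;  D = +0.430064-0.290940i
d^3_{1,1}: k∈[0..2] ⇒ +0.904733 -0.245615 +0.006251 = +0.665370;  D = -0.152486+0.647661i
d^3_{2,1}: k∈[0..1] ⇒ -0.527039 +0.035770 = -0.491269;  D = +0.241348+0.427897i
d^3_{3,1}: single k=0 term ⇒ +0.118908;  D = +0.113150+0.036552i
Y_3^{m'}(θ=1.4063,φ=2.7444) and Σ D·Y over m':
  (+0.0003-0.0040i)·(-0.1483-0.3721i)  (+0.0220+0.0274i)·(+0.1141+0.1162i)  (-0.1739-0.0263i)·(+0.2546+0.1068i)  (+0.4301-0.2909i)·(-0.1751+0.0000i)  (-0.1525+0.6477i)·(-0.2546+0.1068i)  (+0.2413+0.4279i)·(+0.1141-0.1162i)  (+0.1132+0.0366i)·(+0.1483-0.3721i)
Y_3^1(R⁻¹ n̂) = -0.041711-0.165190i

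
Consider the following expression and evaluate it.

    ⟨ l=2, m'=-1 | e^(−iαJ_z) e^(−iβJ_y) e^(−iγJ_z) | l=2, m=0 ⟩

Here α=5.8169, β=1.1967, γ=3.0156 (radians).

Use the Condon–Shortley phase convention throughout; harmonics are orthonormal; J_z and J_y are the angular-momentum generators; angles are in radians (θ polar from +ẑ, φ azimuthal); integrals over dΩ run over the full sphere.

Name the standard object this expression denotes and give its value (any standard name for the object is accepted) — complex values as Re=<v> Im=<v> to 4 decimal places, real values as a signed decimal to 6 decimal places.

Wigner D-matrix element, Re=0.3721 Im=-0.1873

This is a Wigner D-matrix element — the rotation-matrix element ⟨l m'| R(α,β,γ) |l m⟩ in the angular-momentum basis.
Split into d^2_{-1,0}(β=1.1967) × two z-phases.
With c≡cos(β/2)=0.826266 and s≡sin(β/2)=0.563280, N=[1·6·2·2]^{1/2}=4.898979
k: max(0,(0)−(-1))=1 … min(2+(0),2−(-1))=2
  k=1: (−1)^0·4.8990/(2)·0.8263^3·0.5633^1 = +0.778323
  k=2: (−1)^1·4.8990/(2)·0.8263^1·0.5633^3 = -0.361717
d^2_{-1,0}(1.1967) = +0.778323 -0.361717 = +0.416606
Attach z-rotation phases: D = e^{-i(-1)(5.8169)}·(+0.416606)·e^{-i(0)(3.0156)} = +0.372131-0.187294i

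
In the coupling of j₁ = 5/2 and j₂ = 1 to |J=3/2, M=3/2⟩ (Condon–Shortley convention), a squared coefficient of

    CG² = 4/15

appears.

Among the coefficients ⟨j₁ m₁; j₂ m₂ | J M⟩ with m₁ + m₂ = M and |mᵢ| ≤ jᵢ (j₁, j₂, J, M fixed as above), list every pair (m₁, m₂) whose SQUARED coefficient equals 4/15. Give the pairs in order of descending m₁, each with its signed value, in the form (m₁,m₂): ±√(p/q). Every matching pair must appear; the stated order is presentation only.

Admissible pairs with m₁+m₂ = M = 3/2: (1/2,1), (3/2,0), (5/2,-1)
  (m₁,m₂)=(5/2,-1): CG² = 2/3, CG = +√(2/3)
  (m₁,m₂)=(3/2,0): CG² = 4/15, CG = −√(4/15)   ← matches the target
  (m₁,m₂)=(1/2,1): CG² = 1/15, CG = +√(1/15)
Pairs with CG² = 4/15: (3/2,0): −√(4/15)

(3/2,0): −√(4/15)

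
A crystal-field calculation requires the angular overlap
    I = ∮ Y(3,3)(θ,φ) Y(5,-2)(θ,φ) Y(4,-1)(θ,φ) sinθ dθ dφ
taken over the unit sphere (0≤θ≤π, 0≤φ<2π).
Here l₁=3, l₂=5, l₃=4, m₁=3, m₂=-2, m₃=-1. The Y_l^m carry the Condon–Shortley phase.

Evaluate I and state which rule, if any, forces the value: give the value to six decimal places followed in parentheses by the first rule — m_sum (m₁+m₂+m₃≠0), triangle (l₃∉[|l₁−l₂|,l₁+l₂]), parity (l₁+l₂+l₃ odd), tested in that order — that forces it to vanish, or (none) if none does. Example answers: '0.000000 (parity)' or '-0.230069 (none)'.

m-sum 0 ✓  L=12 even ✓  2≤4≤8 ✓
Π(2lᵢ+1) = 7×11×9 = 693
triangle coeff Δ(3,5,4) = 1/180180
Σ_t [1,3]: t=1:−1/576 t=2:+1/144 t=3:−1/576 = 1/288
(3j)²=20/1001 [(3 5 4; 0 0 0)], sign=+1
Σ_t [0,0]: t=0:+1/1728 = 1/1728
(3j)²=25/858 [(3 5 4; 3 -2 -1)], sign=-1
⇒ 4πI² = 750/1859
I = (-1)√(750/1859/(4π)) = -0.17917854
No selection rule forces the value: the integral is nonzero (none).

-0.179179 (none)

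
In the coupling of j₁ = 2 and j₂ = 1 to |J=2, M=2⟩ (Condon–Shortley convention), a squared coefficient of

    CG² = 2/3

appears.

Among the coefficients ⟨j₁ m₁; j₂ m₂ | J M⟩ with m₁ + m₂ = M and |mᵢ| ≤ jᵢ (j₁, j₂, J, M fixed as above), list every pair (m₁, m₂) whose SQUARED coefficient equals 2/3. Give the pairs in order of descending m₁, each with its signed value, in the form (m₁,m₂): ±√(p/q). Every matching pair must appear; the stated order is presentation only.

Admissible pairs with m₁+m₂ = M = 2: (1,1), (2,0)
  (m₁,m₂)=(2,0): CG² = 2/3, CG = +√(2/3)   ← matches the target
  (m₁,m₂)=(1,1): CG² = 1/3, CG = −√(1/3)
Pairs with CG² = 2/3: (2,0): +√(2/3)

(2,0): +√(2/3)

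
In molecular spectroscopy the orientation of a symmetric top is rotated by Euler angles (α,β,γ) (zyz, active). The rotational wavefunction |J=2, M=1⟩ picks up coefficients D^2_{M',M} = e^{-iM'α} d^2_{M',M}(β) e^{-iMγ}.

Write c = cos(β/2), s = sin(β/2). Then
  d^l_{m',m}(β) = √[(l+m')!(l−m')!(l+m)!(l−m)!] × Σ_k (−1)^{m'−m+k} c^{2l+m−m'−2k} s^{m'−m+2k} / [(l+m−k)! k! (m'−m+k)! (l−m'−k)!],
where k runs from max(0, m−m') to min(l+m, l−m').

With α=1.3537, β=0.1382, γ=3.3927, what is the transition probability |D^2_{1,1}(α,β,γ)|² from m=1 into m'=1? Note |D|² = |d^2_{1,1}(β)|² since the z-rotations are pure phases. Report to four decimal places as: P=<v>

P=0.9531

D^2_{1,1}(1.3537,0.1382,3.3927) = e^{-i·1·1.3537}·d^2_{1,1}(0.1382)·e^{-i·1·3.3927}. Compute d first:
c=cos(0.138200/2)=0.997614, s=sin(0.138200/2)=0.069045; N=√[6·1·6·1]=6.000000
k∈{0,1} keeps every argument non-negative
  k=0: (−1)^0·6.0000/(6)·0.9976^4·0.0690^0 = +0.990488
  k=1: (−1)^1·6.0000/(2)·0.9976^2·0.0690^2 = -0.014233
d^2_{1,1}(0.1382) = +0.990488 -0.014233 = +0.976255
|D^2_{1,1}|² = |d^2_{1,1}(β)|² = (+0.976255)² = 0.953073 (the z-rotation phases have unit modulus)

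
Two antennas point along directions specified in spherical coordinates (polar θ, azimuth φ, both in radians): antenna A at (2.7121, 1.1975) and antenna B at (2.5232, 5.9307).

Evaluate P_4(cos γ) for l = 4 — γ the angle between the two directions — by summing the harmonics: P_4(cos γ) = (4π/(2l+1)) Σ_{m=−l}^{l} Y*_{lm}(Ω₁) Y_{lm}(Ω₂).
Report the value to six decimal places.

-0.357235

Addition theorem: P_4(cos γ) = (4π/9) Σ_m Y*_{lm}(Ω₁) Y_{lm}(Ω₂), m = −4…4:
  m=-4: Y*=(0.001032, -0.013265)  Y=(0.008006, 0.049339)  product (0.000663, -0.000055)
  m=-3: Y*=(0.073955, 0.035807)  Y=(-0.097584, -0.173097)  product (-0.001019, -0.016296)
  m=-2: Y*=(-0.203780, 0.188548)  Y=(0.312322, 0.265730)  product (-0.113748, 0.004737)
  m=-1: Y*=(-0.181989, -0.464661)  Y=(-0.345516, -0.127097)  product (0.003823, 0.183679)
  m=+0: Y*=(0.223890, -0.000000)  Y=(-0.157620, 0.000000)  product (-0.035290, 0.000000)
  m=+1: Y*=(0.181989, -0.464661)  Y=(0.345516, -0.127097)  product (0.003823, -0.183679)
  m=+2: Y*=(-0.203780, -0.188548)  Y=(0.312322, -0.265730)  product (-0.113748, -0.004737)
  m=+3: Y*=(-0.073955, 0.035807)  Y=(0.097584, -0.173097)  product (-0.001019, 0.016296)
  m=+4: Y*=(0.001032, 0.013265)  Y=(0.008006, -0.049339)  product (0.000663, 0.000055)
Total Σ_m = (-0.255851, 0.000000). Multiply by 1.396263: (-0.357235, 0.000000). P_4(cos γ) = -0.357235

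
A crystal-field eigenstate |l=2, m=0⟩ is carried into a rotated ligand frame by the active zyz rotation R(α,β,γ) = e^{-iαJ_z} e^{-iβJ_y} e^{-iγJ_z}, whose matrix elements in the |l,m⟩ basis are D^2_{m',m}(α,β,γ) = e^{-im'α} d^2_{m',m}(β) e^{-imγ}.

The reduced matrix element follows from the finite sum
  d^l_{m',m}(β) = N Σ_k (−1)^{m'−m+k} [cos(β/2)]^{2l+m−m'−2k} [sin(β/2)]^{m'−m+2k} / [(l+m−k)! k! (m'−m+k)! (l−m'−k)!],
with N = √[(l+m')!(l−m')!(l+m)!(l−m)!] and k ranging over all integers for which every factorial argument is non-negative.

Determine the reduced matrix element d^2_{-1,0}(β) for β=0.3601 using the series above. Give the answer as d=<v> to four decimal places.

d^2_{-1,0}(β=0.3601) via the finite sum:
With c≡cos(β/2)=0.983835 and s≡sin(β/2)=0.179079, N=[1·6·2·2]^{1/2}=4.898979
The bounds max(0,m−m')=1 and min(l+m,l−m')=2 give 2 terms
  k=1: (−1)^0·4.8990/(2)·0.9838^3·0.1791^1 = +0.417721
  k=2: (−1)^1·4.8990/(2)·0.9838^1·0.1791^3 = -0.013840
d^2_{-1,0}(0.3601) = +0.417721 -0.013840 = +0.403881

d=0.4039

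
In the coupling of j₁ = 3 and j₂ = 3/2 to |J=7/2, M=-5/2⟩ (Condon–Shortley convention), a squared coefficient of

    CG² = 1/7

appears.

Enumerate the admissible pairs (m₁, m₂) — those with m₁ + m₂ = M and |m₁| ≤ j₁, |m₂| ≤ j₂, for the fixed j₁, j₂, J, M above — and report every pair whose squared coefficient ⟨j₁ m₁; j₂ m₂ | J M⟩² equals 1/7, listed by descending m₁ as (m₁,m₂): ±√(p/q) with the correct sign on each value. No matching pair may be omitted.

Admissible pairs with m₁+m₂ = M = -5/2: (-3,1/2), (-2,-1/2), (-1,-3/2)
  (m₁,m₂)=(-1,-3/2): CG² = 10/21, CG = +√(10/21)
  (m₁,m₂)=(-2,-1/2): CG² = 1/7, CG = −√(1/7)   ← matches the target
  (m₁,m₂)=(-3,1/2): CG² = 8/21, CG = −√(8/21)
Pairs with CG² = 1/7: (-2,-1/2): −√(1/7)

(-2,-1/2): −√(1/7)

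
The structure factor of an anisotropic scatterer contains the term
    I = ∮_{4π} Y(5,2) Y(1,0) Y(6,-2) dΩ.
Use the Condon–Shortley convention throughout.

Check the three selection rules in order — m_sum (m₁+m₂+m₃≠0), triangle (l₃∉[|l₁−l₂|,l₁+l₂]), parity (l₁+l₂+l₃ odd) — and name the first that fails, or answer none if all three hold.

none

m₁+m₂+m₃ = 2 + 0 − 2 = 0  ✓
triangle: |5−1|=4 ≤ l₃=6 ≤ 5+1=6  ✓
parity: l₁+l₂+l₃ = 12 is even  ✓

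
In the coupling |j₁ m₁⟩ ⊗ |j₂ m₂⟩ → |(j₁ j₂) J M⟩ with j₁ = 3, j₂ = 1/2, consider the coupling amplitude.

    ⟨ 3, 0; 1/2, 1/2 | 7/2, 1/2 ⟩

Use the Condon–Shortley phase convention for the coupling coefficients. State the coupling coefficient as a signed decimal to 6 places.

j₁+j₂−J=0  J+j₁−j₂=6  J−j₁+j₂=1  j₁+j₂+J+1=8
(j₁±m₁, j₂±m₂, J±M) = (3,3,1,0,4,3)
P² = 5184/7
sum k=0..0:
  [0] +1/36 = 1/36
S = 1/36
C² = P²·S² = 4/7 ; C = +0.755929

+√(4/7) = +0.755929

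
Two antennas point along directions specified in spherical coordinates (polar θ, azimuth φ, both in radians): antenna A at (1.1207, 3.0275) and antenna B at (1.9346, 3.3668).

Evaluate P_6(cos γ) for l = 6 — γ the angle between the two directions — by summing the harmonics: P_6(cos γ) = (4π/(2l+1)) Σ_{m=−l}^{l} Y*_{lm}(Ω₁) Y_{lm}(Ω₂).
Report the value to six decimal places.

0.068456

Expand P_6 via completeness: Σ_{m} conj(Y_{6,m}) at Ω₁ times Y_{6,m} at Ω₂ —
  [-6]  conj(Y_{6,-6})(Ω₁) = 0.19943 - 0.16278j ; Y_{6,-6}(Ω₂) = 0.07009 - 0.31411j ; Δ = -0.03715 - 0.07405j
  [-5]  conj(Y_{6,-5})(Ω₁) = -0.36264 + 0.23268j ; Y_{6,-5}(Ω₂) = 0.18263 - 0.38320j ; Δ = 0.02293 + 0.18146j
  [-4]  conj(Y_{6,-4})(Ω₁) = 0.22776 - 0.11182j ; Y_{6,-4}(Ω₂) = 0.06638 - 0.08379j ; Δ = 0.00575 - 0.02651j
  [-3]  conj(Y_{6,-3})(Ω₁) = 0.17890 - 0.06374j ; Y_{6,-3}(Ω₂) = -0.23727 + 0.19016j ; Δ = -0.03033 + 0.04914j
  [-2]  conj(Y_{6,-2})(Ω₁) = -0.31500 + 0.07315j ; Y_{6,-2}(Ω₂) = -0.19208 + 0.09288j ; Δ = 0.05371 - 0.04331j
  [-1]  conj(Y_{6,-1})(Ω₁) = -0.08082 + 0.00926j ; Y_{6,-1}(Ω₂) = 0.23110 - 0.05294j ; Δ = -0.01819 + 0.00642j
  [+0]  conj(Y_{6,0})(Ω₁) = 0.32772 + 0.00000j ; Y_{6,0}(Ω₂) = 0.23607 + 0.00000j ; Δ = 0.07737 + 0.00000j
  [+1]  conj(Y_{6,1})(Ω₁) = 0.08082 + 0.00926j ; Y_{6,1}(Ω₂) = -0.23110 - 0.05294j ; Δ = -0.01819 - 0.00642j
  [+2]  conj(Y_{6,2})(Ω₁) = -0.31500 - 0.07315j ; Y_{6,2}(Ω₂) = -0.19208 - 0.09288j ; Δ = 0.05371 + 0.04331j
  [+3]  conj(Y_{6,3})(Ω₁) = -0.17890 - 0.06374j ; Y_{6,3}(Ω₂) = 0.23727 + 0.19016j ; Δ = -0.03033 - 0.04914j
  [+4]  conj(Y_{6,4})(Ω₁) = 0.22776 + 0.11182j ; Y_{6,4}(Ω₂) = 0.06638 + 0.08379j ; Δ = 0.00575 + 0.02651j
  [+5]  conj(Y_{6,5})(Ω₁) = 0.36264 + 0.23268j ; Y_{6,5}(Ω₂) = -0.18263 - 0.38320j ; Δ = 0.02293 - 0.18146j
  [+6]  conj(Y_{6,6})(Ω₁) = 0.19943 + 0.16278j ; Y_{6,6}(Ω₂) = 0.07009 + 0.31411j ; Δ = -0.03715 + 0.07405j
Accumulated sum 0.07082 - 0.00000j; after 4π/(2l+1) scaling, 0.06846 - 0.00000j ⇒ P_6 = 0.068456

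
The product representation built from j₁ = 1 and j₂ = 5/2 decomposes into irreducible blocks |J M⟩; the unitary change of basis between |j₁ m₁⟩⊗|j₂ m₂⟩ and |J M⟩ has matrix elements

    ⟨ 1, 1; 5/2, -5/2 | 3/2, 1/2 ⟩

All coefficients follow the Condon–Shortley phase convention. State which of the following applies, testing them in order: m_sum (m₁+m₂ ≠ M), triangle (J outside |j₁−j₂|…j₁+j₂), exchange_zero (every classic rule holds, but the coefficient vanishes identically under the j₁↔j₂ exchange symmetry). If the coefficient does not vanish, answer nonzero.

m-sum: m₁+m₂ = 1+(-5/2) = -3/2, M = 1/2  ✗ ⇒ coefficient is 0

m_sum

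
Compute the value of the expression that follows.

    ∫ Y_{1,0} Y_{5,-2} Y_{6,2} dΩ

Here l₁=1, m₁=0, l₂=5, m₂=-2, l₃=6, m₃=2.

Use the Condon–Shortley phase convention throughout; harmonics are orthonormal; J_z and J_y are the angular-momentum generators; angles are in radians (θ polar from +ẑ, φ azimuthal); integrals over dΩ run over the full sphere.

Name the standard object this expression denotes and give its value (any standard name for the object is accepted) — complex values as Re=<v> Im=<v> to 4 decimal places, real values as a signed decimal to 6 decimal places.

This is a Gaunt coefficient — the integral of a triple product of spherical harmonics over the sphere.
Checks pass: Σm=0; 12 even; l₃=6∈[4,6].
(2·1+1)(2·5+1)(2·6+1) = 429
Δ: 0! 2! 10! / 13! → 1/858
sum: t=0:+1/14400 = 1/14400
3j²(1 5 6; 0 0 0) = Δ·Π!·Σ² = 6/143  (sign +1)
sum: t=0:+1/30240 = 1/30240
3j²(1 5 6; 0 -2 2) = Δ·Π!·Σ² = 16/429  (sign +1)
combine: 4πI² = 429·6/143·16/429 = 96/143
take √, sign +1: I = 0.23113338

Gaunt coefficient, +0.231133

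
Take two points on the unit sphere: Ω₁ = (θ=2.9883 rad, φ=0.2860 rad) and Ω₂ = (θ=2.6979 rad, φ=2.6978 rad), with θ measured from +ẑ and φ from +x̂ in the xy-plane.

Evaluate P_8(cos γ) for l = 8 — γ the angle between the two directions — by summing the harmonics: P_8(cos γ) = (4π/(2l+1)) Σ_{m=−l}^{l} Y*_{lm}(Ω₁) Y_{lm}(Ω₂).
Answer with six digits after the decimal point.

Expand P_8 via completeness: Σ_{m} conj(Y_{8,m}) at Ω₁ times Y_{8,m} at Ω₂ —
  [-8]  conj(Y_{8,-8})(Ω₁) = -0.00000 + 0.00000j ; Y_{8,-8}(Ω₂) = -0.00055 - 0.00024j ; Δ = 0.00000 - 0.00000j
  [-7]  conj(Y_{8,-7})(Ω₁) = 0.00000 - 0.00000j ; Y_{8,-7}(Ω₂) = -0.00500 + 0.00018j ; Δ = -0.00000 + 0.00000j
  [-6]  conj(Y_{8,-6})(Ω₁) = -0.00001 + 0.00006j ; Y_{8,-6}(Ω₂) = -0.02349 + 0.01219j ; Δ = -0.00000 - 0.00000j
  [-5]  conj(Y_{8,-5})(Ω₁) = -0.00011 - 0.00077j ; Y_{8,-5}(Ω₂) = -0.05970 + 0.07883j ; Δ = 0.00007 + 0.00004j
  [-4]  conj(Y_{8,-4})(Ω₁) = 0.00286 + 0.00630j ; Y_{8,-4}(Ω₂) = -0.05372 + 0.25920j ; Δ = -0.00179 + 0.00040j
  [-3]  conj(Y_{8,-3})(Ω₁) = -0.02976 - 0.03443j ; Y_{8,-3}(Ω₂) = 0.11457 + 0.46936j ; Δ = 0.01275 - 0.01791j
  [-2]  conj(Y_{8,-2})(Ω₁) = 0.17737 + 0.11419j ; Y_{8,-2}(Ω₂) = 0.31460 + 0.38649j ; Δ = 0.01167 + 0.10447j
  [-1]  conj(Y_{8,-1})(Ω₁) = -0.58383 - 0.17168j ; Y_{8,-1}(Ω₂) = 0.02903 + 0.01380j ; Δ = -0.01458 - 0.01304j
  [+0]  conj(Y_{8,0})(Ω₁) = 0.72036 + 0.00000j ; Y_{8,0}(Ω₂) = -0.47544 + 0.00000j ; Δ = -0.34249 + 0.00000j
  [+1]  conj(Y_{8,1})(Ω₁) = 0.58383 - 0.17168j ; Y_{8,1}(Ω₂) = -0.02903 + 0.01380j ; Δ = -0.01458 + 0.01304j
  [+2]  conj(Y_{8,2})(Ω₁) = 0.17737 - 0.11419j ; Y_{8,2}(Ω₂) = 0.31460 - 0.38649j ; Δ = 0.01167 - 0.10447j
  [+3]  conj(Y_{8,3})(Ω₁) = 0.02976 - 0.03443j ; Y_{8,3}(Ω₂) = -0.11457 + 0.46936j ; Δ = 0.01275 + 0.01791j
  [+4]  conj(Y_{8,4})(Ω₁) = 0.00286 - 0.00630j ; Y_{8,4}(Ω₂) = -0.05372 - 0.25920j ; Δ = -0.00179 - 0.00040j
  [+5]  conj(Y_{8,5})(Ω₁) = 0.00011 - 0.00077j ; Y_{8,5}(Ω₂) = 0.05970 + 0.07883j ; Δ = 0.00007 - 0.00004j
  [+6]  conj(Y_{8,6})(Ω₁) = -0.00001 - 0.00006j ; Y_{8,6}(Ω₂) = -0.02349 - 0.01219j ; Δ = -0.00000 + 0.00000j
  [+7]  conj(Y_{8,7})(Ω₁) = -0.00000 - 0.00000j ; Y_{8,7}(Ω₂) = 0.00500 + 0.00018j ; Δ = -0.00000 - 0.00000j
  [+8]  conj(Y_{8,8})(Ω₁) = -0.00000 - 0.00000j ; Y_{8,8}(Ω₂) = -0.00055 + 0.00024j ; Δ = 0.00000 + 0.00000j
Accumulated sum -0.32625 - 0.00000j; after 4π/(2l+1) scaling, -0.24116 - 0.00000j ⇒ P_8 = -0.241162

-0.241162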